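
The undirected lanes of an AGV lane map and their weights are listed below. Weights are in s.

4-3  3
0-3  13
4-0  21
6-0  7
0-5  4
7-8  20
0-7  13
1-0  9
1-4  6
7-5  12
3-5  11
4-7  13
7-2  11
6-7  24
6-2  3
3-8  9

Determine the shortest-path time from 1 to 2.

19 s

Shortest distances from 1:
1: 0
4: 6  (via 1)
0: 9  (via 1)
3: 9  (via 4)
5: 13  (via 0)
6: 16  (via 0)
8: 18  (via 3)
2: 19  (via 6)
Shortest route: 1 → 0 → 6 → 2 = 19 s.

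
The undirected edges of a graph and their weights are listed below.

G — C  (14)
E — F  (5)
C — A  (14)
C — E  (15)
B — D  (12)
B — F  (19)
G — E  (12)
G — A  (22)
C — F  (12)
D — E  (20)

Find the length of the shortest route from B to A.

45

Running Dijkstra from B:
B: 0
D: 12  (via B)
F: 19  (via B)
E: 24  (via F)
C: 31  (via F)
G: 36  (via E)
A: 45  (via C)
Shortest route: B–F–C–A = 45.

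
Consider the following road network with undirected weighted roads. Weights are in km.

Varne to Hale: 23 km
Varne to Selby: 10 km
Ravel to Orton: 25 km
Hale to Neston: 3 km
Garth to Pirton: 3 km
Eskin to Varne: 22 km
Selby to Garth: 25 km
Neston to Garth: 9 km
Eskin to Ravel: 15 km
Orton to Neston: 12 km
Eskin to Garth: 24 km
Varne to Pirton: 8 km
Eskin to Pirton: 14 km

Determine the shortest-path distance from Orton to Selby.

Running Dijkstra from Orton:
Orton: 0
Neston: 12  (via Orton)
Hale: 15  (via Neston)
Garth: 21  (via Neston)
Pirton: 24  (via Garth)
Ravel: 25  (via Orton)
Varne: 32  (via Pirton)
Eskin: 38  (via Pirton)
Selby: 42  (via Varne)
Shortest route: Orton–Neston–Garth–Pirton–Varne–Selby = 42 km.

42 km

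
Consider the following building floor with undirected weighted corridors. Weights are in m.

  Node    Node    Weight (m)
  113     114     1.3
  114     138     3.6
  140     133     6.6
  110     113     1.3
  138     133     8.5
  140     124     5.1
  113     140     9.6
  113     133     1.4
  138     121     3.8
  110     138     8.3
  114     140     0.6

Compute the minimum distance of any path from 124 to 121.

13.1 m

Compare a few routes:
124–140–114–113–133–138–121: 5.1+0.6+1.3+1.4+8.5+3.8 = 20.7
124–140–114–138–121: 5.1+0.6+3.6+3.8 = 13.1
124–140–114–113–110–138–121: 5.1+0.6+1.3+1.3+8.3+3.8 = 20.4
The minimum is 13.1 m via 124–140–114–138–121.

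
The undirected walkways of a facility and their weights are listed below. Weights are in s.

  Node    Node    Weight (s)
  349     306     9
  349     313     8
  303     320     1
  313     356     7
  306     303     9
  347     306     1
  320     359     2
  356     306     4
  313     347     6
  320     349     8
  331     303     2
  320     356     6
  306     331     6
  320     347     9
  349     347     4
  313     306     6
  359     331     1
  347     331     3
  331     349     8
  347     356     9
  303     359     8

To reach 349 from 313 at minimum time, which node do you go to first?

349

Compare a few routes:
313 → 349: 8 = 8
313 → 306 → 349: 6+9 = 15
313 → 347 → 349: 6+4 = 10
313 → 306 → 347 → 349: 6+1+4 = 11
Cheapest is 313 → 349 at 8 s.
So from 313 the first move is to 349.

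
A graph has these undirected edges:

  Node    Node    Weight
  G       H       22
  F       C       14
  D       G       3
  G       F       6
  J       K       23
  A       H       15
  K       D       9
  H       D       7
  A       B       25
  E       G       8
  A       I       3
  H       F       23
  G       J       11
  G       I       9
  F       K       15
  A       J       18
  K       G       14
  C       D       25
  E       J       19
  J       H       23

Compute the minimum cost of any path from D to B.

Shortest distances from D:
D: 0
G: 3  (via D)
H: 7  (via D)
F: 9  (via G)
K: 9  (via D)
E: 11  (via G)
I: 12  (via G)
J: 14  (via G)
A: 15  (via I)
C: 23  (via F)
B: 40  (via A)
Shortest route: D–G–I–A–B = 40.

40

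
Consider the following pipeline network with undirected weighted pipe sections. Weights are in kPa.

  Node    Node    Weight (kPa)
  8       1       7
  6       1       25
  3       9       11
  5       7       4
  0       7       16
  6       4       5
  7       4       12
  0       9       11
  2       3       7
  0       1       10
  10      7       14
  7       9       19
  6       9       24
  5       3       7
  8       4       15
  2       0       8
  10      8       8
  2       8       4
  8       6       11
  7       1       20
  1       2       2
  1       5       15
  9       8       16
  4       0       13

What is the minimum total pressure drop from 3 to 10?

19 kPa

Compare a few routes:
3–2–8–10: 7+4+8 = 19
3–2–1–8–10: 7+2+7+8 = 24
Cheapest is 3–2–8–10 at 19 kPa.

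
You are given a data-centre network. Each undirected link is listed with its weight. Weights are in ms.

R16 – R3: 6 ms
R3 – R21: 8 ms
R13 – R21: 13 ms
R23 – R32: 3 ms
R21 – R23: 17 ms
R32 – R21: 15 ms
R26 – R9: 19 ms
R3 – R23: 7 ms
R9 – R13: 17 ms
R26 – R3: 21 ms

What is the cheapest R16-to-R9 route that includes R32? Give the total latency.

Best R16 to R32: R16 → R3 → R23 → R32 costing 16
Best R32 to R9: R32 → R21 → R13 → R9 costing 45
Total via R32: 16 + 45 = 61 ms.

61 ms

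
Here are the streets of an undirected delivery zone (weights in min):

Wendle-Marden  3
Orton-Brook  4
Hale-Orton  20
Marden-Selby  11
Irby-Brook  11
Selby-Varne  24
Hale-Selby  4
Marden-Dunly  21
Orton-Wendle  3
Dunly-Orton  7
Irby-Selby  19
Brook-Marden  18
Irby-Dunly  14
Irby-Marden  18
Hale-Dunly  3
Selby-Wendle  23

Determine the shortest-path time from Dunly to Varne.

31 min

Enumerating some paths:
Dunly → Orton → Wendle → Marden → Selby → Varne: 7+3+3+11+24 = 48
Dunly → Hale → Selby → Varne: 3+4+24 = 31
Cheapest is Dunly → Hale → Selby → Varne at 31 min.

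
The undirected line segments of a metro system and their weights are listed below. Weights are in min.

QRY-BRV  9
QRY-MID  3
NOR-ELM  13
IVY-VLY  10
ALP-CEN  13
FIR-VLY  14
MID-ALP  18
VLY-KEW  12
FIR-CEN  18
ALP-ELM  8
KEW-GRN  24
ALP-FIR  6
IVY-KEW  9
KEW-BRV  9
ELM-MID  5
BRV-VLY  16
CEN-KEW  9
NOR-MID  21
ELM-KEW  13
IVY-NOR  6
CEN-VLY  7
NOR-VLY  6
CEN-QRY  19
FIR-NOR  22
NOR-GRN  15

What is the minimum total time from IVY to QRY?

27 min

Enumerating some paths:
IVY → KEW → BRV → QRY: 9+9+9 = 27
IVY → KEW → ELM → MID → QRY: 9+13+5+3 = 30
IVY → NOR → MID → QRY: 6+21+3 = 30
Cheapest is IVY → KEW → BRV → QRY at 27 min.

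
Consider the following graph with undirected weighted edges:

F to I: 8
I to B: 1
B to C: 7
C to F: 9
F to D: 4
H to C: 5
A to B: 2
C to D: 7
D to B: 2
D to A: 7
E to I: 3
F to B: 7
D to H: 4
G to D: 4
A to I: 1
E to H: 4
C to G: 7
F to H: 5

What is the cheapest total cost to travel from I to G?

7

Candidate routes:
I → A → B → D → G: 1+2+2+4 = 9
I → B → D → G: 1+2+4 = 7
Cheapest is I → B → D → G at 7.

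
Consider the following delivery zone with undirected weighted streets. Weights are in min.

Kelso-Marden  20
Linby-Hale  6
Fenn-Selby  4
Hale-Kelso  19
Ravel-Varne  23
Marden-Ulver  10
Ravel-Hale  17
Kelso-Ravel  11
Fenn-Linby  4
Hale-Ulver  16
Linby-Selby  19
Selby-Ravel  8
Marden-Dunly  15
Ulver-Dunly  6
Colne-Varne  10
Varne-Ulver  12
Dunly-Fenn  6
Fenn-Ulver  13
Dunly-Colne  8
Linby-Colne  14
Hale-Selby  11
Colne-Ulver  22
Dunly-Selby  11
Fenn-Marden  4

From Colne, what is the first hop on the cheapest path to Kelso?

Candidate routes:
Colne - Dunly - Fenn - Selby - Ravel - Kelso: 8+6+4+8+11 = 37
Colne - Dunly - Selby - Ravel - Kelso: 8+11+8+11 = 38
Colne - Dunly - Fenn - Marden - Kelso: 8+6+4+20 = 38
The minimum is 37 min via Colne - Dunly - Fenn - Selby - Ravel - Kelso.
So from Colne the first move is to Dunly.

Dunly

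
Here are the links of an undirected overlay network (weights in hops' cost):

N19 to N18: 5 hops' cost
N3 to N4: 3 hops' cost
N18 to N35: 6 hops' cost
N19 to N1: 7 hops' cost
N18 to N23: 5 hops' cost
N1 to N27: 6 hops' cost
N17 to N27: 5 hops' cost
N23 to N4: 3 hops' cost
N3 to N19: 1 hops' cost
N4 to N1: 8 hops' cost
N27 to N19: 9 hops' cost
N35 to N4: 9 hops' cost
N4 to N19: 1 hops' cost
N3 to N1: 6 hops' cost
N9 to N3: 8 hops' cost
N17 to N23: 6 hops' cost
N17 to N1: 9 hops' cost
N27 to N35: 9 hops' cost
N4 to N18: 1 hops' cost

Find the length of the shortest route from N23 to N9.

Compare a few routes:
N23–N4–N19–N3–N9: 3+1+1+8 = 13
N23–N4–N3–N9: 3+3+8 = 14
The minimum is 13 hops' cost via N23–N4–N19–N3–N9.

13 hops' cost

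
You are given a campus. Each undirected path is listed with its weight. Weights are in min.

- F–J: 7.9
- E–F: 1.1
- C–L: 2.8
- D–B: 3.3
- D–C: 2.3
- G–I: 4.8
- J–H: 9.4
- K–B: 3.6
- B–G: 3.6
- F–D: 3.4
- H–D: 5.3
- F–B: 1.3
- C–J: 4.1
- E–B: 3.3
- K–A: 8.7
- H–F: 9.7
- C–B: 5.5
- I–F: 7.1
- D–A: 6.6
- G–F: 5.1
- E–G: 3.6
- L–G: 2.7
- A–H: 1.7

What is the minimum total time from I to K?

12 min

Shortest distances from I:
I: 0
G: 4.8  (via I)
F: 7.1  (via I)
L: 7.5  (via G)
E: 8.2  (via F)
B: 8.4  (via G)
C: 10.3  (via L)
D: 10.5  (via F)
K: 12  (via B)
Shortest route: I–G–B–K = 12 min.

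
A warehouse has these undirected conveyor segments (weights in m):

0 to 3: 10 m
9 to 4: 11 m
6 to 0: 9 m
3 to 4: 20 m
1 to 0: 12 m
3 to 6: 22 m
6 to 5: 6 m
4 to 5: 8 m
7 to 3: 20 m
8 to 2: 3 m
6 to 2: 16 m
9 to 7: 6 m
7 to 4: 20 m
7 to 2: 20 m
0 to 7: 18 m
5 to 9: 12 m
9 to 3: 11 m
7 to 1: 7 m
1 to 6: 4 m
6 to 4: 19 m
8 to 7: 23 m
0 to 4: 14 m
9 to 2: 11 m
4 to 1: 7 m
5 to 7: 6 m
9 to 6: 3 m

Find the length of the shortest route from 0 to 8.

26 m

Enumerating some paths:
0 → 6 → 9 → 2 → 8: 9+3+11+3 = 26
0 → 6 → 2 → 8: 9+16+3 = 28
Cheapest is 0 → 6 → 9 → 2 → 8 at 26 m.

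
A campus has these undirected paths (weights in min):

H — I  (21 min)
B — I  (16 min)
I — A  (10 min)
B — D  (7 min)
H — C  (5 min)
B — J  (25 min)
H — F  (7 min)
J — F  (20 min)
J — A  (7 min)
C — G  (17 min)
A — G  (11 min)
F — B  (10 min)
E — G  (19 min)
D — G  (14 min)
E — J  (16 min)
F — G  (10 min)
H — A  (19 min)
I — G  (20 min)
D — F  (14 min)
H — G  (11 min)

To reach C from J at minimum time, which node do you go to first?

A

Compare a few routes:
J–A–G–H–C: 7+11+11+5 = 34
J–F–H–C: 20+7+5 = 32
J–A–H–C: 7+19+5 = 31
Cheapest is J–A–H–C at 31 min.
So from J the first move is to A.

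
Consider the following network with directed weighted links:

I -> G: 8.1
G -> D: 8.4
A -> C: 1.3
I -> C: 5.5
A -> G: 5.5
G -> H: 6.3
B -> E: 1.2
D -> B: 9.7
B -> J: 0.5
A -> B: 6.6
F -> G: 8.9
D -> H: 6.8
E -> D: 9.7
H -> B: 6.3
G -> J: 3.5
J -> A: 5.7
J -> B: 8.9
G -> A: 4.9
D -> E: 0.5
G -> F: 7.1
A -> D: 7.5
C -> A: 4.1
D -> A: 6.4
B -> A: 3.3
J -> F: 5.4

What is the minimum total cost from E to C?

Shortest distances from E:
E: 0
D: 9.7  (via E)
A: 16.1  (via D)
H: 16.5  (via D)
C: 17.4  (via A)
Shortest route: E → D → A → C = 17.4.

17.4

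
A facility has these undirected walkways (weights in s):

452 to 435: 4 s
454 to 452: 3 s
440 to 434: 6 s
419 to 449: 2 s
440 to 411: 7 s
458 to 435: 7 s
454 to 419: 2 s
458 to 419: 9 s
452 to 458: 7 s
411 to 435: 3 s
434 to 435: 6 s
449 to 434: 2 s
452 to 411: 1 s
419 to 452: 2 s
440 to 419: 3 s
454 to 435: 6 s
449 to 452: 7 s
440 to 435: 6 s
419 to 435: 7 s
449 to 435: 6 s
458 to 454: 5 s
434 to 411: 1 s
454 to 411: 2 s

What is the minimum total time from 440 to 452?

5 s

Settle nodes by increasing distance from 440:
440: 0
419: 3  (via 440)
449: 5  (via 419)
454: 5  (via 419)
452: 5  (via 419)
Shortest route: 440–419–452 = 5 s.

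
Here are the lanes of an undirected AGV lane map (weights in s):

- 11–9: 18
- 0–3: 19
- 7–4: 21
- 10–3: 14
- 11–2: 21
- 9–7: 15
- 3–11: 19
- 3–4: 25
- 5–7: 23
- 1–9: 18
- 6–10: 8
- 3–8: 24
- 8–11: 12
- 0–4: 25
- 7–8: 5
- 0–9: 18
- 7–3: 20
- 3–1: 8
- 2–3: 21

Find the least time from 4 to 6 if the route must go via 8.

Shortest 4→8: 4 → 7 → 8 = 26
Shortest 8→6: 8 → 3 → 10 → 6 = 46
Total via 8: 26 + 46 = 72 s.

72 s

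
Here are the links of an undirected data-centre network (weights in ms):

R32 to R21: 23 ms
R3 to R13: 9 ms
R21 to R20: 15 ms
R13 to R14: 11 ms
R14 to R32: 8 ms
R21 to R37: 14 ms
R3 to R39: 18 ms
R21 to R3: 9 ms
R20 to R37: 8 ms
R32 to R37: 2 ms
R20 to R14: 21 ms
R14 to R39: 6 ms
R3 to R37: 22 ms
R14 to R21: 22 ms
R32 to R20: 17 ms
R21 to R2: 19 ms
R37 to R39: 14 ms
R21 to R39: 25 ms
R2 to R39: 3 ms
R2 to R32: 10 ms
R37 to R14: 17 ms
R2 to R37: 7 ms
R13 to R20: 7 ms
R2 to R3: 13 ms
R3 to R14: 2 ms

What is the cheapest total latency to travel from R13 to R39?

17 ms

Running Dijkstra from R13:
R13: 0
R20: 7  (via R13)
R3: 9  (via R13)
R14: 11  (via R13)
R37: 15  (via R20)
R32: 17  (via R37)
R39: 17  (via R14)
Shortest route: R13 → R14 → R39 = 17 ms.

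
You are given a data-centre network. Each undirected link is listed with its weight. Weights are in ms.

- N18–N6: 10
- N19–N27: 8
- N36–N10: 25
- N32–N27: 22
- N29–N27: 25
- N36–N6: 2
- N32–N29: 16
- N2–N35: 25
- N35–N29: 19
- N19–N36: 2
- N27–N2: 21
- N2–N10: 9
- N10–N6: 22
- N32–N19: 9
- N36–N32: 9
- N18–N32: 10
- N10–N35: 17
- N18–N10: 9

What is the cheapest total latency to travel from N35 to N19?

40 ms

Candidate routes:
N35–N10–N6–N36–N19: 17+22+2+2 = 43
N35–N10–N18–N6–N36–N19: 17+9+10+2+2 = 40
Cheapest is N35–N10–N18–N6–N36–N19 at 40 ms.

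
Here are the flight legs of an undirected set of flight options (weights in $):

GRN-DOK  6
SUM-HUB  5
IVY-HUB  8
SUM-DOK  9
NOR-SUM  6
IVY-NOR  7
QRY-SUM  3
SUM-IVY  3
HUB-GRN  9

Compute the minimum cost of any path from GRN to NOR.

$20

Enumerating some paths:
GRN - HUB - SUM - NOR: 9+5+6 = 20
GRN - DOK - SUM - NOR: 6+9+6 = 21
Cheapest is GRN - HUB - SUM - NOR at $20.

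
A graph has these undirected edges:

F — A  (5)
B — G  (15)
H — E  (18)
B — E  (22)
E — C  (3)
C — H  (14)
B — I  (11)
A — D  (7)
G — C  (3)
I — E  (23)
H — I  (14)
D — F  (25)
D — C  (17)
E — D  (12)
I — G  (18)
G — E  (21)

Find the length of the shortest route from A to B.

Enumerating some paths:
A–D–E–C–G–B: 7+12+3+3+15 = 40
A–D–C–G–B: 7+17+3+15 = 42
A–D–E–B: 7+12+22 = 41
A–D–C–E–B: 7+17+3+22 = 49
The minimum is 40 via A–D–E–C–G–B.

40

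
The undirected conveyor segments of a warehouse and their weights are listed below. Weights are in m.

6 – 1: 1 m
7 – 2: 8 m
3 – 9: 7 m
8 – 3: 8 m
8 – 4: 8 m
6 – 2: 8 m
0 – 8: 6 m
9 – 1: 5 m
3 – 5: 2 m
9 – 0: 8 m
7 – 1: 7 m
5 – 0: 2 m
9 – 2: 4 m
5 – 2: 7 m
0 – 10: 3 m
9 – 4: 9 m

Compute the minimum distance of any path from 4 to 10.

17 m

Candidate routes:
4–9–0–10: 9+8+3 = 20
4–8–0–10: 8+6+3 = 17
Cheapest is 4–8–0–10 at 17 m.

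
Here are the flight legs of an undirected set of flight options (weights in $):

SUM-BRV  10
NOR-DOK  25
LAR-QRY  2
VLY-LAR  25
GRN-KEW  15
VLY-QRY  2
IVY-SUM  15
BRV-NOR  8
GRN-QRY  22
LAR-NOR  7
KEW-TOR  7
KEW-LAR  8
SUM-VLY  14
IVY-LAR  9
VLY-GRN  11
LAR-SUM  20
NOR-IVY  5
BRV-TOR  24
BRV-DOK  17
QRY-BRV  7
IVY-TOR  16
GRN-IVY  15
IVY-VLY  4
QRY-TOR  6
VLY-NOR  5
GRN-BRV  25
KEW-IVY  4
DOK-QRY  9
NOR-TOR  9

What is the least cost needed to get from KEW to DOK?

$19

Compare a few routes:
KEW → IVY → VLY → QRY → DOK: 4+4+2+9 = 19
KEW → TOR → QRY → DOK: 7+6+9 = 22
The minimum is $19 via KEW → IVY → VLY → QRY → DOK.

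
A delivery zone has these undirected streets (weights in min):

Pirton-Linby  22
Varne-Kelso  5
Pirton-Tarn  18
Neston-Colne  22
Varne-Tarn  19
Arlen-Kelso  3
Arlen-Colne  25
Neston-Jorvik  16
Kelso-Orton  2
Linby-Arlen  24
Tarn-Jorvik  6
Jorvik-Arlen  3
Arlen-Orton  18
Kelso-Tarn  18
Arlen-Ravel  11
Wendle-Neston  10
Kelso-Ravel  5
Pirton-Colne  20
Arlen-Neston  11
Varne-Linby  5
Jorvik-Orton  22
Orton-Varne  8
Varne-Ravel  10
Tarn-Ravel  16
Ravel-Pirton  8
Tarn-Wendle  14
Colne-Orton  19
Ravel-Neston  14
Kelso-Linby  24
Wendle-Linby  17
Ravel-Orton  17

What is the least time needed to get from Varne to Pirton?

18 min

Candidate routes:
Varne → Kelso → Arlen → Ravel → Pirton: 5+3+11+8 = 27
Varne → Ravel → Pirton: 10+8 = 18
Varne → Orton → Kelso → Ravel → Pirton: 8+2+5+8 = 23
The minimum is 18 min via Varne → Ravel → Pirton.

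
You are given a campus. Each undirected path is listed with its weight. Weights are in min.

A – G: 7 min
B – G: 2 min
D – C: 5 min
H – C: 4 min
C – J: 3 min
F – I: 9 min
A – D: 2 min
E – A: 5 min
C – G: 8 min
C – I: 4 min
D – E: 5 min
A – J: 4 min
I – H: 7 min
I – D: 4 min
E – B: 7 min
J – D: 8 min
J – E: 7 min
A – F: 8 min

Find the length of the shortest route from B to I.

14 min

Enumerating some paths:
B - G - C - I: 2+8+4 = 14
B - E - D - I: 7+5+4 = 16
B - G - A - D - I: 2+7+2+4 = 15
B - E - A - D - I: 7+5+2+4 = 18
Cheapest is B - G - C - I at 14 min.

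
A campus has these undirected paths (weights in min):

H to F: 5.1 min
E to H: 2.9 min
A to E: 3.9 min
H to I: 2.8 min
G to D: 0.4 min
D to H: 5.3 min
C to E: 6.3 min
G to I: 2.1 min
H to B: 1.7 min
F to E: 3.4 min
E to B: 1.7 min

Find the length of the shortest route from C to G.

Shortest distances from C:
C: 0
E: 6.3  (via C)
B: 8  (via E)
H: 9.2  (via E)
F: 9.7  (via E)
A: 10.2  (via E)
I: 12  (via H)
G: 14.1  (via I)
Shortest route: C → E → H → I → G = 14.1 min.

14.1 min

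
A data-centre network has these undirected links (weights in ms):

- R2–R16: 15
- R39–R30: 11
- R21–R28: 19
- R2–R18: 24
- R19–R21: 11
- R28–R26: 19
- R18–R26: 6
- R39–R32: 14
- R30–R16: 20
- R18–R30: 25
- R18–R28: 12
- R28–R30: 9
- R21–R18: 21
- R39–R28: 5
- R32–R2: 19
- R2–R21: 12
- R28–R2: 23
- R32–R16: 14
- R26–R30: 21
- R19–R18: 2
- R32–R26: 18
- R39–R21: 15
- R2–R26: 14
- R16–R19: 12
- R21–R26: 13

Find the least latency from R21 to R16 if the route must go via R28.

45 ms

Best R21 to R28: R21–R28 costing 19
Shortest R28→R16: R28–R18–R19–R16 = 26
Total via R28: 19 + 26 = 45 ms.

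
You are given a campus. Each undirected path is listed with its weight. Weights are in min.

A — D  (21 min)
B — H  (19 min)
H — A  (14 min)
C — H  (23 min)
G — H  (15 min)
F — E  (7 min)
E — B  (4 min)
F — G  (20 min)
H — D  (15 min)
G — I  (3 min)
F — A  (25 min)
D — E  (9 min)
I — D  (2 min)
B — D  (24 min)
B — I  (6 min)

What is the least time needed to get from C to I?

40 min

Candidate routes:
C → H → G → I: 23+15+3 = 41
C → H → D → I: 23+15+2 = 40
C → H → B → I: 23+19+6 = 48
The minimum is 40 min via C → H → D → I.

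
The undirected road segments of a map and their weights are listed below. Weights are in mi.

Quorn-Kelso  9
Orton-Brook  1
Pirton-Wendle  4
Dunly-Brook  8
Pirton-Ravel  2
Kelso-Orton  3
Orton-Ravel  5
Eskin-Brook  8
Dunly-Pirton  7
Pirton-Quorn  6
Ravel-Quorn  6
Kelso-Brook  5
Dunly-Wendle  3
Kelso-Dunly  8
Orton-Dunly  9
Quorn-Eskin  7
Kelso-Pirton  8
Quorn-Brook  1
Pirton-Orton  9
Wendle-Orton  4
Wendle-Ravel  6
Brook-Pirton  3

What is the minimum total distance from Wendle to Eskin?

13 mi

Running Dijkstra from Wendle:
Wendle: 0
Dunly: 3  (via Wendle)
Pirton: 4  (via Wendle)
Orton: 4  (via Wendle)
Brook: 5  (via Orton)
Quorn: 6  (via Brook)
Ravel: 6  (via Wendle)
Kelso: 7  (via Orton)
Eskin: 13  (via Brook)
Shortest route: Wendle → Orton → Brook → Eskin = 13 mi.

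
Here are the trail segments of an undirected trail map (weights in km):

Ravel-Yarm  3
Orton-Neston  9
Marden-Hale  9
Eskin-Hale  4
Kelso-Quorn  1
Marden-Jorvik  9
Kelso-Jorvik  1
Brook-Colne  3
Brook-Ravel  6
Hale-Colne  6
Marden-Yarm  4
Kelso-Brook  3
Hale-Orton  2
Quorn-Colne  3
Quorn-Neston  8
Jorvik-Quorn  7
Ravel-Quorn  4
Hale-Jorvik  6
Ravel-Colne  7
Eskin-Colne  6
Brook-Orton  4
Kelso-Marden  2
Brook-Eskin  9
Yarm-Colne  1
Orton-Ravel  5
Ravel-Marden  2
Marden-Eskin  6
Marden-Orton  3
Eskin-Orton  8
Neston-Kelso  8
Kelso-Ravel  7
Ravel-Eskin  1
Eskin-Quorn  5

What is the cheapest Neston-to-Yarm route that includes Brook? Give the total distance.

Shortest Neston→Brook: Neston → Kelso → Brook = 11
Shortest Brook→Yarm: Brook → Colne → Yarm = 4
Total via Brook: 11 + 4 = 15 km.

15 km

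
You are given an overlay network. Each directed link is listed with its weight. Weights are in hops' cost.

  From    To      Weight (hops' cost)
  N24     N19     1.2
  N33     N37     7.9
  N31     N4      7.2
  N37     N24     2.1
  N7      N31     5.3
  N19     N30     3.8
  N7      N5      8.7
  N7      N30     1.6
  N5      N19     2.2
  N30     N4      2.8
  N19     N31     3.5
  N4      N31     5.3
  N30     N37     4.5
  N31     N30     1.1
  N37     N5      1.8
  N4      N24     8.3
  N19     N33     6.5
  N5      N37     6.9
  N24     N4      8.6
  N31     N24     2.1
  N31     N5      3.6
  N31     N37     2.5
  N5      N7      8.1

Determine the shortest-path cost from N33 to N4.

Candidate routes:
N33–N37–N5–N19–N30–N4: 7.9+1.8+2.2+3.8+2.8 = 18.5
N33–N37–N24–N19–N30–N4: 7.9+2.1+1.2+3.8+2.8 = 17.8
N33–N37–N24–N4: 7.9+2.1+8.6 = 18.6
N33–N37–N24–N19–N31–N30–N4: 7.9+2.1+1.2+3.5+1.1+2.8 = 18.6
The minimum is 17.8 hops' cost via N33–N37–N24–N19–N30–N4.

17.8 hops' cost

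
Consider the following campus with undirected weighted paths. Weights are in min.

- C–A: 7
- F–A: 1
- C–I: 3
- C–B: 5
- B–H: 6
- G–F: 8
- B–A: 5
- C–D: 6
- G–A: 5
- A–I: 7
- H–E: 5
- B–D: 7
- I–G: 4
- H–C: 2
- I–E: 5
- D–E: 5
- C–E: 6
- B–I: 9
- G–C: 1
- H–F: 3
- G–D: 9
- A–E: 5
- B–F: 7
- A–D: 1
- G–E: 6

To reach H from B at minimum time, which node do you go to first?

H

Enumerating some paths:
B → A → F → H: 5+1+3 = 9
B → C → H: 5+2 = 7
B → H: 6 = 6
Cheapest is B → H at 6 min.
So from B the first move is to H.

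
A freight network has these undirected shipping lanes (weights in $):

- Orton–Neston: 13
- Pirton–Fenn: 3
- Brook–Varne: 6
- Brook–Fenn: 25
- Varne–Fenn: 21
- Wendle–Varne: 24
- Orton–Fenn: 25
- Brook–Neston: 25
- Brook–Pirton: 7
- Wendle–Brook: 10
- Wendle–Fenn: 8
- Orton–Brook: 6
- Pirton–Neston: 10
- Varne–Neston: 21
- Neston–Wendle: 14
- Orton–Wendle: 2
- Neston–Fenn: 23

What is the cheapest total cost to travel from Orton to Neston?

$13

Enumerating some paths:
Orton - Neston: 13 = 13
Orton - Wendle - Neston: 2+14 = 16
Orton - Wendle - Fenn - Pirton - Neston: 2+8+3+10 = 23
Cheapest is Orton - Neston at $13.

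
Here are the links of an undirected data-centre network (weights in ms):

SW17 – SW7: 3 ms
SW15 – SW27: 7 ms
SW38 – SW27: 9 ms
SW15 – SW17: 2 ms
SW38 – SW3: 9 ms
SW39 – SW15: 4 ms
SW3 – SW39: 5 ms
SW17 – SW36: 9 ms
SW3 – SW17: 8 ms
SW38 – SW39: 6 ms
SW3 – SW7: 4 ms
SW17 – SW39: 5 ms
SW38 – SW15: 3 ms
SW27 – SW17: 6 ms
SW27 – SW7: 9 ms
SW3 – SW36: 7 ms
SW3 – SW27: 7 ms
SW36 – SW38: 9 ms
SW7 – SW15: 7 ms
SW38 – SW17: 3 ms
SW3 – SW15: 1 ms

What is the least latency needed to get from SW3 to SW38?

4 ms

Candidate routes:
SW3–SW15–SW38: 1+3 = 4
SW3–SW38: 9 = 9
SW3–SW15–SW17–SW38: 1+2+3 = 6
The minimum is 4 ms via SW3–SW15–SW38.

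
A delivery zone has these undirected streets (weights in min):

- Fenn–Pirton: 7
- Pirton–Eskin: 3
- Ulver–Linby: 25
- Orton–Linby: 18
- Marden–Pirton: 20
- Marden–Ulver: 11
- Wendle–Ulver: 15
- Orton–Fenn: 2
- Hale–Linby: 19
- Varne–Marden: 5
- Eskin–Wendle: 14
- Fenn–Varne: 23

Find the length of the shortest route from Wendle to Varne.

Shortest distances from Wendle:
Wendle: 0
Eskin: 14  (via Wendle)
Ulver: 15  (via Wendle)
Pirton: 17  (via Eskin)
Fenn: 24  (via Pirton)
Orton: 26  (via Fenn)
Marden: 26  (via Ulver)
Varne: 31  (via Marden)
Shortest route: Wendle → Ulver → Marden → Varne = 31 min.

31 min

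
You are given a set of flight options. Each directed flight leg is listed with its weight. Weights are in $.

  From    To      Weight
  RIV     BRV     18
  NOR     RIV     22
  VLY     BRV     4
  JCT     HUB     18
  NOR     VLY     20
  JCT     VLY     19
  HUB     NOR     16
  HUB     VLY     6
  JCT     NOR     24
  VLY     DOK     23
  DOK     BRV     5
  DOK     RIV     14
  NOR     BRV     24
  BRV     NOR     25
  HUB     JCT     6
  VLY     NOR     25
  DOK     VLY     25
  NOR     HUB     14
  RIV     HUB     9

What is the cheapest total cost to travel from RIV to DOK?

$38

Candidate routes:
RIV–HUB–NOR–VLY–DOK: 9+16+20+23 = 68
RIV–HUB–JCT–VLY–DOK: 9+6+19+23 = 57
RIV–HUB–VLY–DOK: 9+6+23 = 38
RIV–HUB–JCT–NOR–VLY–DOK: 9+6+24+20+23 = 82
The minimum is $38 via RIV–HUB–VLY–DOK.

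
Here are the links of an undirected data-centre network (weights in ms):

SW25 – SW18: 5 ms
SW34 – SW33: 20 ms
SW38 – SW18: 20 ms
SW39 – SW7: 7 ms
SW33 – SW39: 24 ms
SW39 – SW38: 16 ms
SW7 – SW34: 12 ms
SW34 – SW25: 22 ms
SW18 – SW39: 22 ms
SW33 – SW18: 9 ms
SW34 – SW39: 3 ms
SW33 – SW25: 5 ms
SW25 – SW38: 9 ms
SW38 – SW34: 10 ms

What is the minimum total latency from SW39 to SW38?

Enumerating some paths:
SW39 - SW34 - SW38: 3+10 = 13
SW39 - SW7 - SW34 - SW38: 7+12+10 = 29
SW39 - SW38: 16 = 16
The minimum is 13 ms via SW39 - SW34 - SW38.

13 ms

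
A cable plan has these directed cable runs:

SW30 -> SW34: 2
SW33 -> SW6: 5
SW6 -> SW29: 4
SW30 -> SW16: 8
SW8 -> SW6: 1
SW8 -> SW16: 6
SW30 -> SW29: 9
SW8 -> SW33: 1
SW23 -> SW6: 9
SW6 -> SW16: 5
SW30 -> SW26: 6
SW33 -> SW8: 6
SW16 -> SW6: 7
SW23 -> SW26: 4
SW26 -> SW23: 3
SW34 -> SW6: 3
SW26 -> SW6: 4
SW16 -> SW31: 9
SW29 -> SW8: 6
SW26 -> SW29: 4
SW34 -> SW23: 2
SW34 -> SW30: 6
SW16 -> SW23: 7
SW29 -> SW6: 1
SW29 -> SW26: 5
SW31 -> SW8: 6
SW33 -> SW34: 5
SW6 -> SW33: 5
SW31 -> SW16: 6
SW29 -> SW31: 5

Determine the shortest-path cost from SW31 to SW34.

12

Compare a few routes:
SW31 → SW8 → SW6 → SW33 → SW34: 6+1+5+5 = 17
SW31 → SW8 → SW33 → SW34: 6+1+5 = 12
SW31 → SW16 → SW6 → SW33 → SW34: 6+7+5+5 = 23
Cheapest is SW31 → SW8 → SW33 → SW34 at 12.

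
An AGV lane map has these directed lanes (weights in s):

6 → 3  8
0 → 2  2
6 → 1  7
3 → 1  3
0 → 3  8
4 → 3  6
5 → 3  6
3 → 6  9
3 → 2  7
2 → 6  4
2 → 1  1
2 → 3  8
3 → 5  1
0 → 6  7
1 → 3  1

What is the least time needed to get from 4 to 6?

15 s

Candidate routes:
4 - 3 - 6: 6+9 = 15
4 - 3 - 2 - 6: 6+7+4 = 17
The minimum is 15 s via 4 - 3 - 6.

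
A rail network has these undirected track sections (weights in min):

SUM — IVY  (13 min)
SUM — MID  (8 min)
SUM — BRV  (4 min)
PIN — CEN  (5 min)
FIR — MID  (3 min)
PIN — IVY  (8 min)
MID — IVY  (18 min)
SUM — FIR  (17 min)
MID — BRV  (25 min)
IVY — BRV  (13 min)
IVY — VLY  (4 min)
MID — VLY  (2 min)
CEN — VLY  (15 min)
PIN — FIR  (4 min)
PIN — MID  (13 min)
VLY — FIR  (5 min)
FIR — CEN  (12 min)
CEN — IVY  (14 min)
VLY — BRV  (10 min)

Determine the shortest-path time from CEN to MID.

12 min

Settle nodes by increasing distance from CEN:
CEN: 0
PIN: 5  (via CEN)
FIR: 9  (via PIN)
MID: 12  (via FIR)
Shortest route: CEN → PIN → FIR → MID = 12 min.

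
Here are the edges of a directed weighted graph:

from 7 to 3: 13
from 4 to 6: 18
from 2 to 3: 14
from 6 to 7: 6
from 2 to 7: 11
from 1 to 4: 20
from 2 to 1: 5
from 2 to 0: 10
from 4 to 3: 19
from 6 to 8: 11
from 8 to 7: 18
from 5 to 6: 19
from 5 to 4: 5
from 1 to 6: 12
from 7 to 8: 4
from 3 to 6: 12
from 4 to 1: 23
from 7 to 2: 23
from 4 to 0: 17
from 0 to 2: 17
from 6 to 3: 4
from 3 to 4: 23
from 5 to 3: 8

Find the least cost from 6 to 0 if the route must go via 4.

Shortest 6→4: 6–3–4 = 27
Shortest 4→0: 4–0 = 17
Total via 4: 27 + 17 = 44.

44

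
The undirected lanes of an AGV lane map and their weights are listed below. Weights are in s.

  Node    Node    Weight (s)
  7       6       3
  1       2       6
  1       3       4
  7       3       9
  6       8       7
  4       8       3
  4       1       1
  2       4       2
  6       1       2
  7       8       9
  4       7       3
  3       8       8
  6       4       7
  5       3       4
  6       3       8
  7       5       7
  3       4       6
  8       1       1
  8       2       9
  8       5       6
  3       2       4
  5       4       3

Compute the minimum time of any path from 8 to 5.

Enumerating some paths:
8 - 5: 6 = 6
8 - 1 - 4 - 5: 1+1+3 = 5
8 - 4 - 5: 3+3 = 6
The minimum is 5 s via 8 - 1 - 4 - 5.

5 s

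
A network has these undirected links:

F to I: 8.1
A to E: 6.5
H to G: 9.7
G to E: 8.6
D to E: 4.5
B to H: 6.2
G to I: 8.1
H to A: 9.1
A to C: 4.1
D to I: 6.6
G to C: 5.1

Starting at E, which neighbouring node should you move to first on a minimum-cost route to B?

A

Candidate routes:
E–G–H–B: 8.6+9.7+6.2 = 24.5
E–A–H–B: 6.5+9.1+6.2 = 21.8
E–A–C–G–H–B: 6.5+4.1+5.1+9.7+6.2 = 31.6
Cheapest is E–A–H–B at 21.8.
So from E the first move is to A.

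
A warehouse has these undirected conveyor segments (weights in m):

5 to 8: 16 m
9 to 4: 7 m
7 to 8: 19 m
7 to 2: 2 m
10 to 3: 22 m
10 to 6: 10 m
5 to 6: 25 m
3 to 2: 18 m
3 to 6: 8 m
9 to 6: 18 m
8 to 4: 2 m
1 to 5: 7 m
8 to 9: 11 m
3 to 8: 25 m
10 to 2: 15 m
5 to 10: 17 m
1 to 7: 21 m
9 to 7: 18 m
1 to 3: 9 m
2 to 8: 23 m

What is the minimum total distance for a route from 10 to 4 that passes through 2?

38 m

Shortest 10→2: 10 → 2 = 15
Shortest 2→4: 2 → 7 → 8 → 4 = 23
Total via 2: 15 + 23 = 38 m.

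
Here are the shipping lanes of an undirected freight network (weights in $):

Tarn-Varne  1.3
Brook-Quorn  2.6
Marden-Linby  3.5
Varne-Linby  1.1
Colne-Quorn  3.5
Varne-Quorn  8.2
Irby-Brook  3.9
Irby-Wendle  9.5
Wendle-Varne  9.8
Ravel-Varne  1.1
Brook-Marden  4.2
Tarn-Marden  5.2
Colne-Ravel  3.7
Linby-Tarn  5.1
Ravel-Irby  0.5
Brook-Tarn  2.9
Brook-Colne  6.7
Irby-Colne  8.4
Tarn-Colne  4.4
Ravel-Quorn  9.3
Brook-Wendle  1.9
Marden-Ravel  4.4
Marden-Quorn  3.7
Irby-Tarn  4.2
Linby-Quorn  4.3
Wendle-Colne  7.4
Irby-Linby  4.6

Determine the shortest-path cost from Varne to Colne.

$4.8

Compare a few routes:
Varne - Ravel - Colne: 1.1+3.7 = 4.8
Varne - Tarn - Colne: 1.3+4.4 = 5.7
Varne - Linby - Quorn - Colne: 1.1+4.3+3.5 = 8.9
The minimum is $4.8 via Varne - Ravel - Colne.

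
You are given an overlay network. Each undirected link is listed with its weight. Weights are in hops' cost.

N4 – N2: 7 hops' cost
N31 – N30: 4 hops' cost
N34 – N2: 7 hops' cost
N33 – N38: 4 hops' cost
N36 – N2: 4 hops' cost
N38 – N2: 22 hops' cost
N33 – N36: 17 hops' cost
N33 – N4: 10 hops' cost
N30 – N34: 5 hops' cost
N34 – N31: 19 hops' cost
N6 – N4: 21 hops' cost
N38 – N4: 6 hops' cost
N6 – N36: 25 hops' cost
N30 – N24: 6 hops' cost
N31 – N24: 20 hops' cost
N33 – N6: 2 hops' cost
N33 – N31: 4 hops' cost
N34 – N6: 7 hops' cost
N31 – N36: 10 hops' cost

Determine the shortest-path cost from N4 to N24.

Enumerating some paths:
N4 → N33 → N31 → N30 → N24: 10+4+4+6 = 24
N4 → N2 → N34 → N30 → N24: 7+7+5+6 = 25
Cheapest is N4 → N33 → N31 → N30 → N24 at 24 hops' cost.

24 hops' cost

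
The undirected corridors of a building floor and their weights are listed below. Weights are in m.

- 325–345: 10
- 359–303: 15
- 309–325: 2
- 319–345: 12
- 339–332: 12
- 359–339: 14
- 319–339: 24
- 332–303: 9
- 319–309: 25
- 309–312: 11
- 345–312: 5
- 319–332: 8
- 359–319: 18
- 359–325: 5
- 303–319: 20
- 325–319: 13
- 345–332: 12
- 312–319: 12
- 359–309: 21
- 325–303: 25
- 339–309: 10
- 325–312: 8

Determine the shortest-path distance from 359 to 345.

Settle nodes by increasing distance from 359:
359: 0
325: 5  (via 359)
309: 7  (via 325)
312: 13  (via 325)
339: 14  (via 359)
345: 15  (via 325)
Shortest route: 359–325–345 = 15 m.

15 m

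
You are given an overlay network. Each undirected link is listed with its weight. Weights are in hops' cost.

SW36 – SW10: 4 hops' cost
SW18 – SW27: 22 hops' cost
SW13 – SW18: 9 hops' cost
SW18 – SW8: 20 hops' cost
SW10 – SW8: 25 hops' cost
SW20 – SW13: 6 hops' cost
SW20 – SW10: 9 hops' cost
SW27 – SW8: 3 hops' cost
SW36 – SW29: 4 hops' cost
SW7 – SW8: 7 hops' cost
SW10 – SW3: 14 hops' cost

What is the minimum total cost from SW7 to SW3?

46 hops' cost

Shortest distances from SW7:
SW7: 0
SW8: 7  (via SW7)
SW27: 10  (via SW8)
SW18: 27  (via SW8)
SW10: 32  (via SW8)
SW13: 36  (via SW18)
SW36: 36  (via SW10)
SW29: 40  (via SW36)
SW20: 41  (via SW10)
SW3: 46  (via SW10)
Shortest route: SW7 → SW8 → SW10 → SW3 = 46 hops' cost.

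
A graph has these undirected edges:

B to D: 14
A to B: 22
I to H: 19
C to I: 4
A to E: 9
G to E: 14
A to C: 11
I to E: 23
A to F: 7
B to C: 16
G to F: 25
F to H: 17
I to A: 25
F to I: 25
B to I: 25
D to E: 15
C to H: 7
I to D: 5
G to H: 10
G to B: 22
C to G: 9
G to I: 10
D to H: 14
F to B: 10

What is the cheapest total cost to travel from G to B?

22

Settle nodes by increasing distance from G:
G: 0
C: 9  (via G)
H: 10  (via G)
I: 10  (via G)
E: 14  (via G)
D: 15  (via I)
A: 20  (via C)
B: 22  (via G)
Shortest route: G–B = 22.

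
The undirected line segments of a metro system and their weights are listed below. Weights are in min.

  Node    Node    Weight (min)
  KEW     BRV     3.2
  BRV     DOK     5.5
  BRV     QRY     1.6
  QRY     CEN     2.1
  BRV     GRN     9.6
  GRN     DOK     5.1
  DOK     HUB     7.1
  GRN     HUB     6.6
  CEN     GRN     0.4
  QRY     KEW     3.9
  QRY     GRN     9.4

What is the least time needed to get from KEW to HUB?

13 min

Candidate routes:
KEW → QRY → CEN → GRN → HUB: 3.9+2.1+0.4+6.6 = 13
KEW → BRV → QRY → CEN → GRN → HUB: 3.2+1.6+2.1+0.4+6.6 = 13.9
KEW → BRV → DOK → HUB: 3.2+5.5+7.1 = 15.8
KEW → QRY → BRV → DOK → HUB: 3.9+1.6+5.5+7.1 = 18.1
The minimum is 13 min via KEW → QRY → CEN → GRN → HUB.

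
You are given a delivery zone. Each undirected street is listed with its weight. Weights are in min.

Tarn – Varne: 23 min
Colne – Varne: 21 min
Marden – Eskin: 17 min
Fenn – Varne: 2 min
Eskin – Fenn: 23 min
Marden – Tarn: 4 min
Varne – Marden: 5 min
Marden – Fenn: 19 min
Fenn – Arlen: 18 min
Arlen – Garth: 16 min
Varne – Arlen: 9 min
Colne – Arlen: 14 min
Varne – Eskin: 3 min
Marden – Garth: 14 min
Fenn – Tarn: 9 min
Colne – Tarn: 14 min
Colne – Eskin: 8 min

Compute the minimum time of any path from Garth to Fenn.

Candidate routes:
Garth - Arlen - Varne - Fenn: 16+9+2 = 27
Garth - Marden - Varne - Fenn: 14+5+2 = 21
Garth - Marden - Tarn - Fenn: 14+4+9 = 27
Cheapest is Garth - Marden - Varne - Fenn at 21 min.

21 min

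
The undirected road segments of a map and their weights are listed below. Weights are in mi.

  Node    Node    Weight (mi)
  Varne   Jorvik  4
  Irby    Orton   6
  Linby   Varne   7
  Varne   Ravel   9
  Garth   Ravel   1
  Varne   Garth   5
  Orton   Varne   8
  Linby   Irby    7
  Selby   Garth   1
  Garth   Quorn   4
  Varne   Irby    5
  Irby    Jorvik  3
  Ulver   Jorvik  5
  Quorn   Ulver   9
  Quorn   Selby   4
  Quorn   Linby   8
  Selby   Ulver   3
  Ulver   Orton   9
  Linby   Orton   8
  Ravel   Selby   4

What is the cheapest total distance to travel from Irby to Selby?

Enumerating some paths:
Irby → Varne → Garth → Ravel → Selby: 5+5+1+4 = 15
Irby → Jorvik → Varne → Garth → Selby: 3+4+5+1 = 13
Irby → Jorvik → Ulver → Selby: 3+5+3 = 11
Irby → Varne → Ravel → Garth → Selby: 5+9+1+1 = 16
The minimum is 11 mi via Irby → Jorvik → Ulver → Selby.

11 mi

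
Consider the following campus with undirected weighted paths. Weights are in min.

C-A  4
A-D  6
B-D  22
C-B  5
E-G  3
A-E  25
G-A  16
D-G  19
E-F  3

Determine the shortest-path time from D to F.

Compare a few routes:
D → A → G → E → F: 6+16+3+3 = 28
D → A → E → F: 6+25+3 = 34
D → G → E → F: 19+3+3 = 25
Cheapest is D → G → E → F at 25 min.

25 min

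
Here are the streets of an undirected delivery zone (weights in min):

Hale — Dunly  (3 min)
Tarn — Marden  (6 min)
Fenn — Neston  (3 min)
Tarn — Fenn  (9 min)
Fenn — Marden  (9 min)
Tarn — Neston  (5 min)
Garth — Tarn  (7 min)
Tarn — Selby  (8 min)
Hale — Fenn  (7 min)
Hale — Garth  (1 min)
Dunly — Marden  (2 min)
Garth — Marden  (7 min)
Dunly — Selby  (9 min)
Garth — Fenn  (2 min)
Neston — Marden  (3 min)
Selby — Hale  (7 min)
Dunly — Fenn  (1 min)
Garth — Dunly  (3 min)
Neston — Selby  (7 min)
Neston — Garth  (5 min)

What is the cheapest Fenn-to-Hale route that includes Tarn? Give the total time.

Best Fenn to Tarn: Fenn–Neston–Tarn costing 8
Best Tarn to Hale: Tarn–Garth–Hale costing 8
Total via Tarn: 8 + 8 = 16 min.

16 min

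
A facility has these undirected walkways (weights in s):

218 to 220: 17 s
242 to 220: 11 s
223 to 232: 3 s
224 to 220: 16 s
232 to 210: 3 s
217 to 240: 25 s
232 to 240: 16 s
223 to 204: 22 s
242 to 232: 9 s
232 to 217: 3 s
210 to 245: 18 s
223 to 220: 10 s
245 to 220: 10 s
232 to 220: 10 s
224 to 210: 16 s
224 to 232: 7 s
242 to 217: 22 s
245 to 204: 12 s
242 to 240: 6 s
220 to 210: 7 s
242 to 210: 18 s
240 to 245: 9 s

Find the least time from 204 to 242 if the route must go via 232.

Best 204 to 232: 204 → 223 → 232 costing 25
Shortest 232→242: 232 → 242 = 9
Total via 232: 25 + 9 = 34 s.

34 s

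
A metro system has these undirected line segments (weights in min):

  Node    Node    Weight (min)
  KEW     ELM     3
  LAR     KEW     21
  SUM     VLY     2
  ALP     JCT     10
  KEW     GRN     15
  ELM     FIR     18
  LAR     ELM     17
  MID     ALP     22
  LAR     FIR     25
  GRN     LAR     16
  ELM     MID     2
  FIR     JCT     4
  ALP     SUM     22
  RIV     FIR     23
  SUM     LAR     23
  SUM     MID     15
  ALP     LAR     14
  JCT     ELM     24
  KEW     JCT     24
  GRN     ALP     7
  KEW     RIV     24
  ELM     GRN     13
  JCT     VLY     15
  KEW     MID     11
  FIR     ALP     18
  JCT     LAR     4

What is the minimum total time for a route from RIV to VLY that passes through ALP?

Best RIV to ALP: RIV → FIR → JCT → ALP costing 37
Shortest ALP→VLY: ALP → SUM → VLY = 24
Total via ALP: 37 + 24 = 61 min.

61 min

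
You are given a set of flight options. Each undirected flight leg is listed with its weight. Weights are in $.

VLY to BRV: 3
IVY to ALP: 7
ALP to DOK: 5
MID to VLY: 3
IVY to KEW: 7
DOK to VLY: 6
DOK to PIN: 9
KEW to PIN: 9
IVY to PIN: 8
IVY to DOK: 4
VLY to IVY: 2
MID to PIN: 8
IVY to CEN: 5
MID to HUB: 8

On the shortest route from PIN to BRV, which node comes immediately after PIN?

Enumerating some paths:
PIN → IVY → VLY → BRV: 8+2+3 = 13
PIN → DOK → IVY → VLY → BRV: 9+4+2+3 = 18
PIN → DOK → VLY → BRV: 9+6+3 = 18
PIN → MID → VLY → BRV: 8+3+3 = 14
Cheapest is PIN → IVY → VLY → BRV at $13.
So from PIN the first move is to IVY.

IVY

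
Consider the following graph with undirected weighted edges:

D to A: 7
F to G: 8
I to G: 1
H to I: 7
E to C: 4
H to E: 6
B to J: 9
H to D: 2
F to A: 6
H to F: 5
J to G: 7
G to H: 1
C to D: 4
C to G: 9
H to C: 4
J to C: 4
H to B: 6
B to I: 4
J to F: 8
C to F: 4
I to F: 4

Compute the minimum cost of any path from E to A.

14

Enumerating some paths:
E - C - F - A: 4+4+6 = 14
E - C - H - D - A: 4+4+2+7 = 17
E - H - D - A: 6+2+7 = 15
E - C - D - A: 4+4+7 = 15
Cheapest is E - C - F - A at 14.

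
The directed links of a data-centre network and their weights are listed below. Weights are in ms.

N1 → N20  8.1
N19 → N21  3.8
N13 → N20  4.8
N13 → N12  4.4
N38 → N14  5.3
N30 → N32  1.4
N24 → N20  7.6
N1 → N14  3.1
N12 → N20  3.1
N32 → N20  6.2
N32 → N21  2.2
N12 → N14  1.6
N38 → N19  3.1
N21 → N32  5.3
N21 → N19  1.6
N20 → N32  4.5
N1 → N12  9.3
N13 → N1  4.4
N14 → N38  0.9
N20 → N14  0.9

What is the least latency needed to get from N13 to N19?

Enumerating some paths:
N13 - N1 - N14 - N38 - N19: 4.4+3.1+0.9+3.1 = 11.5
N13 - N20 - N14 - N38 - N19: 4.8+0.9+0.9+3.1 = 9.7
N13 - N12 - N14 - N38 - N19: 4.4+1.6+0.9+3.1 = 10
N13 - N12 - N20 - N14 - N38 - N19: 4.4+3.1+0.9+0.9+3.1 = 12.4
The minimum is 9.7 ms via N13 - N20 - N14 - N38 - N19.

9.7 ms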